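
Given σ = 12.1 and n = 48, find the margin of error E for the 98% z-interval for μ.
Margin of error = 4.06

Margin of error = z* · σ/√n
= 2.326 · 12.1/√48
= 2.326 · 12.1/6.9282
= 4.06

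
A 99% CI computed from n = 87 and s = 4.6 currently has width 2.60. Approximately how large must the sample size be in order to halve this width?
n ≈ 348

CI width ∝ 1/√n
To reduce width by factor 2, need √n to grow by 2 → need 2² = 4 times as many samples.

Current: n = 87, width = 2.60
New: n = 348, width ≈ 1.28

Width reduced by factor of 2.60/1.28 = 2.03.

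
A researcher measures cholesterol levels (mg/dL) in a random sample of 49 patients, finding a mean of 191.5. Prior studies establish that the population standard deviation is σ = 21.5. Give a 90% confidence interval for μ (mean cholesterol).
(186.45, 196.55)

z-interval (σ known):
z* = 1.645 for 90% confidence

Margin of error = z* · σ/√n = 1.645 · 21.5/√49 = 5.05

CI: (191.5 - 5.05, 191.5 + 5.05) = (186.45, 196.55)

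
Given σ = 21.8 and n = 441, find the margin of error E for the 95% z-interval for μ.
Margin of error = 2.03

Margin of error = z* · σ/√n
= 1.960 · 21.8/√441
= 1.960 · 21.8/21.0000
= 2.03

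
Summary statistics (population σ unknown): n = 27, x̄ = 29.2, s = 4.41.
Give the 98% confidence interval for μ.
(27.10, 31.30)

t-interval (σ unknown):
df = n - 1 = 26
t* = 2.479 for 98% confidence

Margin of error = t* · s/√n = 2.479 · 4.41/√27 = 2.10

CI: (27.10, 31.30)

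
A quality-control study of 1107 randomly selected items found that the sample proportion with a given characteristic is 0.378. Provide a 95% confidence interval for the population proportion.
(0.349, 0.407)

Proportion CI:
SE = √(p̂(1-p̂)/n) = √(0.378 · 0.622 / 1107) = 0.01457

z* = 1.960
Margin = z* · SE = 1.960 · 0.01457 = 0.0286

CI: 0.378 ± 0.0286 = (0.349, 0.407)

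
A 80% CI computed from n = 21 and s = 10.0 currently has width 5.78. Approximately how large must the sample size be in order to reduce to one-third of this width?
n ≈ 189

CI width ∝ 1/√n
To reduce width by factor 3, need √n to grow by 3 → need 3² = 9 times as many samples.

Current: n = 21, width = 5.78
New: n = 189, width ≈ 1.87

Width reduced by factor of 5.78/1.87 = 3.09.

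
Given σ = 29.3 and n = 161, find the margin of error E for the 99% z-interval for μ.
Margin of error = 5.95

Margin of error = z* · σ/√n
= 2.576 · 29.3/√161
= 2.576 · 29.3/12.6886
= 5.95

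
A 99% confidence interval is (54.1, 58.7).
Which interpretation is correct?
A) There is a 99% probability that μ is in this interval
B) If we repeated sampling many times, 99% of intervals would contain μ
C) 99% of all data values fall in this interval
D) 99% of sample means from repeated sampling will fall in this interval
B

A) Wrong — μ is fixed; the randomness lives in the interval, not in μ.
B) Correct — this is the frequentist long-run coverage interpretation.
C) Wrong — a CI is about the parameter μ, not individual data values.
D) Wrong — coverage applies to intervals containing μ, not to future x̄ values.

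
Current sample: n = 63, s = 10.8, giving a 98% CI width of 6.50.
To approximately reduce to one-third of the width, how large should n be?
n ≈ 567

CI width ∝ 1/√n
To reduce width by factor 3, need √n to grow by 3 → need 3² = 9 times as many samples.

Current: n = 63, width = 6.50
New: n = 567, width ≈ 2.12

Width reduced by factor of 6.50/2.12 = 3.07.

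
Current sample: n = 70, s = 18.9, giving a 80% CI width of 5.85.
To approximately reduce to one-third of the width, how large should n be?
n ≈ 630

CI width ∝ 1/√n
To reduce width by factor 3, need √n to grow by 3 → need 3² = 9 times as many samples.

Current: n = 70, width = 5.85
New: n = 630, width ≈ 1.93

Width reduced by factor of 5.85/1.93 = 3.03.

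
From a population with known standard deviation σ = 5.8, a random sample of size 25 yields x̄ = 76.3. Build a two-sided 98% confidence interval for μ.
(73.60, 79.00)

z-interval (σ known):
z* = 2.326 for 98% confidence

Margin of error = z* · σ/√n = 2.326 · 5.8/√25 = 2.70

CI: (76.3 - 2.70, 76.3 + 2.70) = (73.60, 79.00)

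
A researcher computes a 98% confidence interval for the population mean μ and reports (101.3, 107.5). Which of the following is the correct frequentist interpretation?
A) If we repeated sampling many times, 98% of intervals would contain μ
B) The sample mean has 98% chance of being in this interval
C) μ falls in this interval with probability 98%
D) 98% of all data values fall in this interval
A

A) Correct — this is the frequentist long-run coverage interpretation.
B) Wrong — x̄ is observed and sits in the interval by construction.
C) Wrong — μ is fixed; the randomness lives in the interval, not in μ.
D) Wrong — a CI is about the parameter μ, not individual data values.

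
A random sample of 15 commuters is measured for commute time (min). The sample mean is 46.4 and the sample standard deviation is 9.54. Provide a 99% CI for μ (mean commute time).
(39.07, 53.73)

t-interval (σ unknown):
df = n - 1 = 14
t* = 2.977 for 99% confidence

Margin of error = t* · s/√n = 2.977 · 9.54/√15 = 7.33

CI: (39.07, 53.73)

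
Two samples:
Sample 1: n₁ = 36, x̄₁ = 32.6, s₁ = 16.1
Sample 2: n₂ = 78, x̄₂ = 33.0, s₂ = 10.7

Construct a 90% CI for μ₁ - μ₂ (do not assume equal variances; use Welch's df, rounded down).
(-5.34, 4.54)

Difference: x̄₁ - x̄₂ = -0.40
SE = √(s₁²/n₁ + s₂²/n₂) = √(16.1²/36 + 10.7²/78) = 2.9442
df = 49.78 → 49 (Welch–Satterthwaite, rounded down)
t* = 1.677

CI: -0.40 ± 1.677 · 2.9442 = -0.40 ± 4.94 = (-5.34, 4.54)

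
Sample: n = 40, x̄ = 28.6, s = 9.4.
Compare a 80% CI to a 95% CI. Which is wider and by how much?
95% CI is wider by 2.13

df = 39
80% CI: t* = 1.304, (26.66, 30.54), width = 2 · t* · s/√n = 3.88
95% CI: t* = 2.023, (25.59, 31.61), width = 2 · t* · s/√n = 6.01

The 95% CI is wider by 6.01 - 3.88 = 2.13.
Higher confidence requires a wider interval.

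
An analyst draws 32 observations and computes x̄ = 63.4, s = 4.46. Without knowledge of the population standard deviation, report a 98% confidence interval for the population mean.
(61.47, 65.33)

t-interval (σ unknown):
df = n - 1 = 31
t* = 2.453 for 98% confidence

Margin of error = t* · s/√n = 2.453 · 4.46/√32 = 1.93

CI: (61.47, 65.33)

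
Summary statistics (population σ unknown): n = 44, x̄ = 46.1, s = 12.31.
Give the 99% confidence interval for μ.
(41.10, 51.10)

t-interval (σ unknown):
df = n - 1 = 43
t* = 2.695 for 99% confidence

Margin of error = t* · s/√n = 2.695 · 12.31/√44 = 5.00

CI: (41.10, 51.10)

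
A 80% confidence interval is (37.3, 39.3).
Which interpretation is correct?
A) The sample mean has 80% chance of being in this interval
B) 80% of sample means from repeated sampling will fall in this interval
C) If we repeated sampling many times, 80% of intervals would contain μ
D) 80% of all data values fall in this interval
C

A) Wrong — x̄ is observed and sits in the interval by construction.
B) Wrong — coverage applies to intervals containing μ, not to future x̄ values.
C) Correct — this is the frequentist long-run coverage interpretation.
D) Wrong — a CI is about the parameter μ, not individual data values.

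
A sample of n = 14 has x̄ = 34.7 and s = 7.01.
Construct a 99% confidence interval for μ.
(29.06, 40.34)

t-interval (σ unknown):
df = n - 1 = 13
t* = 3.012 for 99% confidence

Margin of error = t* · s/√n = 3.012 · 7.01/√14 = 5.64

CI: (29.06, 40.34)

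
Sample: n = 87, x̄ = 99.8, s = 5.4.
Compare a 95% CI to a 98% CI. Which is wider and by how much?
98% CI is wider by 0.44

df = 86
95% CI: t* = 1.988, (98.65, 100.95), width = 2 · t* · s/√n = 2.30
98% CI: t* = 2.370, (98.43, 101.17), width = 2 · t* · s/√n = 2.74

The 98% CI is wider by 2.74 - 2.30 = 0.44.
Higher confidence requires a wider interval.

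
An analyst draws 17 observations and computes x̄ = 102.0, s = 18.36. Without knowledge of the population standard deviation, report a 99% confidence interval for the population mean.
(88.99, 115.01)

t-interval (σ unknown):
df = n - 1 = 16
t* = 2.921 for 99% confidence

Margin of error = t* · s/√n = 2.921 · 18.36/√17 = 13.01

CI: (88.99, 115.01)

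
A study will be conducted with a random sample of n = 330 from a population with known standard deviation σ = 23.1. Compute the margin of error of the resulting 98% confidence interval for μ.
Margin of error = 2.96

Margin of error = z* · σ/√n
= 2.326 · 23.1/√330
= 2.326 · 23.1/18.1659
= 2.96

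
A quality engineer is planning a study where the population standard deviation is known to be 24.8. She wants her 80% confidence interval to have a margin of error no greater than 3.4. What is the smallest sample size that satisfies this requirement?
n ≥ 88

For margin E ≤ 3.4:
n ≥ (z* · σ / E)²
n ≥ (1.282 · 24.8 / 3.4)²
n ≥ 87.44

Minimum n = 88 (rounding up)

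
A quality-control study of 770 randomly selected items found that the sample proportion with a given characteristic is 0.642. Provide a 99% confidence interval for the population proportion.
(0.597, 0.687)

Proportion CI:
SE = √(p̂(1-p̂)/n) = √(0.642 · 0.358 / 770) = 0.01728

z* = 2.576
Margin = z* · SE = 2.576 · 0.01728 = 0.0445

CI: 0.642 ± 0.0445 = (0.597, 0.687)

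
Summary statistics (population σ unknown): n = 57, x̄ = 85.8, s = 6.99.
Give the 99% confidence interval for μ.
(83.33, 88.27)

t-interval (σ unknown):
df = n - 1 = 56
t* = 2.667 for 99% confidence

Margin of error = t* · s/√n = 2.667 · 6.99/√57 = 2.47

CI: (83.33, 88.27)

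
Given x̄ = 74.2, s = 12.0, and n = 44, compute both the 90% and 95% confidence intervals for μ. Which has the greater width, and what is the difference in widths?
95% CI is wider by 1.22

df = 43
90% CI: t* = 1.681, (71.16, 77.24), width = 2 · t* · s/√n = 6.08
95% CI: t* = 2.017, (70.55, 77.85), width = 2 · t* · s/√n = 7.30

The 95% CI is wider by 7.30 - 6.08 = 1.22.
Higher confidence requires a wider interval.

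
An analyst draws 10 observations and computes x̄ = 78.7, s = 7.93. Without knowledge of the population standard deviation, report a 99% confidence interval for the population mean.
(70.55, 86.85)

t-interval (σ unknown):
df = n - 1 = 9
t* = 3.250 for 99% confidence

Margin of error = t* · s/√n = 3.250 · 7.93/√10 = 8.15

CI: (70.55, 86.85)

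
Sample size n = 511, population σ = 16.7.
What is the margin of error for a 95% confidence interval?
Margin of error = 1.45

Margin of error = z* · σ/√n
= 1.960 · 16.7/√511
= 1.960 · 16.7/22.6053
= 1.45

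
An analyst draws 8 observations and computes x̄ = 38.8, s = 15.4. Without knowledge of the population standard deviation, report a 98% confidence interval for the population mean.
(22.48, 55.12)

t-interval (σ unknown):
df = n - 1 = 7
t* = 2.998 for 98% confidence

Margin of error = t* · s/√n = 2.998 · 15.4/√8 = 16.32

CI: (22.48, 55.12)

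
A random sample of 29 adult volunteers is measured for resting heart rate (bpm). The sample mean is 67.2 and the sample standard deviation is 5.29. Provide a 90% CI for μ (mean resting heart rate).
(65.53, 68.87)

t-interval (σ unknown):
df = n - 1 = 28
t* = 1.701 for 90% confidence

Margin of error = t* · s/√n = 1.701 · 5.29/√29 = 1.67

CI: (65.53, 68.87)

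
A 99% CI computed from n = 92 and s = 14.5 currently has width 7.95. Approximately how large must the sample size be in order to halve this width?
n ≈ 368

CI width ∝ 1/√n
To reduce width by factor 2, need √n to grow by 2 → need 2² = 4 times as many samples.

Current: n = 92, width = 7.95
New: n = 368, width ≈ 3.91

Width reduced by factor of 7.95/3.91 = 2.03.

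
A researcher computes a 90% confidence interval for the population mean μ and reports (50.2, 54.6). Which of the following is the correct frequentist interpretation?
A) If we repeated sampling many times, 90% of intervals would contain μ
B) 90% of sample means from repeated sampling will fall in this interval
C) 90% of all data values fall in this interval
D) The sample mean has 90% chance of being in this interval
A

A) Correct — this is the frequentist long-run coverage interpretation.
B) Wrong — coverage applies to intervals containing μ, not to future x̄ values.
C) Wrong — a CI is about the parameter μ, not individual data values.
D) Wrong — x̄ is observed and sits in the interval by construction.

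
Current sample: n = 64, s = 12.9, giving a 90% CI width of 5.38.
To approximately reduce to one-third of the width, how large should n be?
n ≈ 576

CI width ∝ 1/√n
To reduce width by factor 3, need √n to grow by 3 → need 3² = 9 times as many samples.

Current: n = 64, width = 5.38
New: n = 576, width ≈ 1.77

Width reduced by factor of 5.38/1.77 = 3.04.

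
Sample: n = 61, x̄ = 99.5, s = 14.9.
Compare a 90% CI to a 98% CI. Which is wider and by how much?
98% CI is wider by 2.74

df = 60
90% CI: t* = 1.671, (96.31, 102.69), width = 2 · t* · s/√n = 6.38
98% CI: t* = 2.390, (94.94, 104.06), width = 2 · t* · s/√n = 9.12

The 98% CI is wider by 9.12 - 6.38 = 2.74.
Higher confidence requires a wider interval.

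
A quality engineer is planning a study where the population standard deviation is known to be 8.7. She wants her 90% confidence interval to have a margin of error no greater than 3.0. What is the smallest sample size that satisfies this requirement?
n ≥ 23

For margin E ≤ 3.0:
n ≥ (z* · σ / E)²
n ≥ (1.645 · 8.7 / 3.0)²
n ≥ 22.76

Minimum n = 23 (rounding up)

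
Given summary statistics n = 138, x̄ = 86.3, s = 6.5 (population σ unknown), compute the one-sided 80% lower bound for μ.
μ ≥ 85.83

Lower bound (one-sided):
t* = 0.844 (one-sided for 80%)
Lower bound = x̄ - t* · s/√n = 86.3 - 0.844 · 6.5/√138 = 85.83

We are 80% confident that μ ≥ 85.83.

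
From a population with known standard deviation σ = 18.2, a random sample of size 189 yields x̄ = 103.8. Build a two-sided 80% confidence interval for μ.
(102.10, 105.50)

z-interval (σ known):
z* = 1.282 for 80% confidence

Margin of error = z* · σ/√n = 1.282 · 18.2/√189 = 1.70

CI: (103.8 - 1.70, 103.8 + 1.70) = (102.10, 105.50)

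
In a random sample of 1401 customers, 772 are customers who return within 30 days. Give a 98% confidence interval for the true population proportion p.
(0.520, 0.582)

Proportion CI:
p̂ = 772/1401 = 0.55103
SE = √(p̂(1-p̂)/n) = √(0.55103 · 0.44897 / 1401) = 0.01329

z* = 2.326
Margin = z* · SE = 2.326 · 0.01329 = 0.0309

CI: 0.55103 ± 0.0309 = (0.520, 0.582)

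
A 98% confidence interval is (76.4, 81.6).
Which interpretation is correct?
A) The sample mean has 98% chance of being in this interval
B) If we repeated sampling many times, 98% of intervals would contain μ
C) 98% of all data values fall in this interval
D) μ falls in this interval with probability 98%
B

A) Wrong — x̄ is observed and sits in the interval by construction.
B) Correct — this is the frequentist long-run coverage interpretation.
C) Wrong — a CI is about the parameter μ, not individual data values.
D) Wrong — μ is fixed; the randomness lives in the interval, not in μ.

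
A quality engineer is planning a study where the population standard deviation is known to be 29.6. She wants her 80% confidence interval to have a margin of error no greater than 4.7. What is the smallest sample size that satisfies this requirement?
n ≥ 66

For margin E ≤ 4.7:
n ≥ (z* · σ / E)²
n ≥ (1.282 · 29.6 / 4.7)²
n ≥ 65.19

Minimum n = 66 (rounding up)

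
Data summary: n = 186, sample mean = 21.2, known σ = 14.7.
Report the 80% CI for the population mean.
(19.82, 22.58)

z-interval (σ known):
z* = 1.282 for 80% confidence

Margin of error = z* · σ/√n = 1.282 · 14.7/√186 = 1.38

CI: (21.2 - 1.38, 21.2 + 1.38) = (19.82, 22.58)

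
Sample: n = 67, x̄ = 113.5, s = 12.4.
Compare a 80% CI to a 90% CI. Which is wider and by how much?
90% CI is wider by 1.13

df = 66
80% CI: t* = 1.295, (111.54, 115.46), width = 2 · t* · s/√n = 3.92
90% CI: t* = 1.668, (110.97, 116.03), width = 2 · t* · s/√n = 5.05

The 90% CI is wider by 5.05 - 3.92 = 1.13.
Higher confidence requires a wider interval.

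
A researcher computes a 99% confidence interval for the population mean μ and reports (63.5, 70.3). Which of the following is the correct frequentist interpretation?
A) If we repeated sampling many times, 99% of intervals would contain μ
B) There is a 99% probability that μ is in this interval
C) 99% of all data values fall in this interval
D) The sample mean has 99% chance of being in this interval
A

A) Correct — this is the frequentist long-run coverage interpretation.
B) Wrong — μ is fixed; the randomness lives in the interval, not in μ.
C) Wrong — a CI is about the parameter μ, not individual data values.
D) Wrong — x̄ is observed and sits in the interval by construction.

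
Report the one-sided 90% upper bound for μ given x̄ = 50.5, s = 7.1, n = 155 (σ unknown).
μ ≤ 51.23

Upper bound (one-sided):
t* = 1.287 (one-sided for 90%)
Upper bound = x̄ + t* · s/√n = 50.5 + 1.287 · 7.1/√155 = 51.23

We are 90% confident that μ ≤ 51.23.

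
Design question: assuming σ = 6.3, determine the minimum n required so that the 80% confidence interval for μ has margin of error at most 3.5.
n ≥ 6

For margin E ≤ 3.5:
n ≥ (z* · σ / E)²
n ≥ (1.282 · 6.3 / 3.5)²
n ≥ 5.33

Minimum n = 6 (rounding up)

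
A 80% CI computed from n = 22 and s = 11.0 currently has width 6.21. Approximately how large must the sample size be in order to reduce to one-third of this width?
n ≈ 198

CI width ∝ 1/√n
To reduce width by factor 3, need √n to grow by 3 → need 3² = 9 times as many samples.

Current: n = 22, width = 6.21
New: n = 198, width ≈ 2.01

Width reduced by factor of 6.21/2.01 = 3.09.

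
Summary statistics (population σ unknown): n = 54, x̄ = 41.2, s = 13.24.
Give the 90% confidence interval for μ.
(38.18, 44.22)

t-interval (σ unknown):
df = n - 1 = 53
t* = 1.674 for 90% confidence

Margin of error = t* · s/√n = 1.674 · 13.24/√54 = 3.02

CI: (38.18, 44.22)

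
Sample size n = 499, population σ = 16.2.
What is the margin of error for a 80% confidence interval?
Margin of error = 0.93

Margin of error = z* · σ/√n
= 1.282 · 16.2/√499
= 1.282 · 16.2/22.3383
= 0.93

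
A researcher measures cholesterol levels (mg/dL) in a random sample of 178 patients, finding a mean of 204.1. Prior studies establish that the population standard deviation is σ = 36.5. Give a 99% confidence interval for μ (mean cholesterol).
(197.05, 211.15)

z-interval (σ known):
z* = 2.576 for 99% confidence

Margin of error = z* · σ/√n = 2.576 · 36.5/√178 = 7.05

CI: (204.1 - 7.05, 204.1 + 7.05) = (197.05, 211.15)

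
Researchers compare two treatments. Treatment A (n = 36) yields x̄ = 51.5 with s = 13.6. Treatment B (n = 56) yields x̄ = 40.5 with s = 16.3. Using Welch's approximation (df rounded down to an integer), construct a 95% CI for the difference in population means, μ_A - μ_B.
(4.75, 17.25)

Difference: x̄₁ - x̄₂ = 11.00
SE = √(s₁²/n₁ + s₂²/n₂) = √(13.6²/36 + 16.3²/56) = 3.1436
df = 83.94 → 83 (Welch–Satterthwaite, rounded down)
t* = 1.989

CI: 11.00 ± 1.989 · 3.1436 = 11.00 ± 6.25 = (4.75, 17.25)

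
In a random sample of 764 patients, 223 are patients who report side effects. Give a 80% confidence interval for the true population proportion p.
(0.271, 0.313)

Proportion CI:
p̂ = 223/764 = 0.29188
SE = √(p̂(1-p̂)/n) = √(0.29188 · 0.70812 / 764) = 0.01645

z* = 1.282
Margin = z* · SE = 1.282 · 0.01645 = 0.0211

CI: 0.29188 ± 0.0211 = (0.271, 0.313)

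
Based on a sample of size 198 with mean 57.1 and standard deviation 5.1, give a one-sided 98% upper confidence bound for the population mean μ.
μ ≤ 57.85

Upper bound (one-sided):
t* = 2.067 (one-sided for 98%)
Upper bound = x̄ + t* · s/√n = 57.1 + 2.067 · 5.1/√198 = 57.85

We are 98% confident that μ ≤ 57.85.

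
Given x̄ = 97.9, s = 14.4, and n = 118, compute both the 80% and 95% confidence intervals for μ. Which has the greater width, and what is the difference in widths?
95% CI is wider by 1.83

df = 117
80% CI: t* = 1.289, (96.19, 99.61), width = 2 · t* · s/√n = 3.42
95% CI: t* = 1.980, (95.28, 100.52), width = 2 · t* · s/√n = 5.25

The 95% CI is wider by 5.25 - 3.42 = 1.83.
Higher confidence requires a wider interval.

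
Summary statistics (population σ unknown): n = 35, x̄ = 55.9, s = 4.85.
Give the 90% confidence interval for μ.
(54.51, 57.29)

t-interval (σ unknown):
df = n - 1 = 34
t* = 1.691 for 90% confidence

Margin of error = t* · s/√n = 1.691 · 4.85/√35 = 1.39

CI: (54.51, 57.29)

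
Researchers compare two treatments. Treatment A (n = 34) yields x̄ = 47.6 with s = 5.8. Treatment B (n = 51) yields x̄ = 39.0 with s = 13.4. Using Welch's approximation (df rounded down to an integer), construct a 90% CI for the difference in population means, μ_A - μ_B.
(5.06, 12.14)

Difference: x̄₁ - x̄₂ = 8.60
SE = √(s₁²/n₁ + s₂²/n₂) = √(5.8²/34 + 13.4²/51) = 2.1237
df = 73.28 → 73 (Welch–Satterthwaite, rounded down)
t* = 1.666

CI: 8.60 ± 1.666 · 2.1237 = 8.60 ± 3.54 = (5.06, 12.14)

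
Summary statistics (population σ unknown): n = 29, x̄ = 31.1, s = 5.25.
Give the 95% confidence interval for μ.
(29.10, 33.10)

t-interval (σ unknown):
df = n - 1 = 28
t* = 2.048 for 95% confidence

Margin of error = t* · s/√n = 2.048 · 5.25/√29 = 2.00

CI: (29.10, 33.10)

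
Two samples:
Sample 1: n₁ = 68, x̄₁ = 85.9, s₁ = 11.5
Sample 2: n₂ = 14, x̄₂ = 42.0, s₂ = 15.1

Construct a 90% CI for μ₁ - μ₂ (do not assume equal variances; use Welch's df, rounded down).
(36.44, 51.36)

Difference: x̄₁ - x̄₂ = 43.90
SE = √(s₁²/n₁ + s₂²/n₂) = √(11.5²/68 + 15.1²/14) = 4.2698
df = 16.25 → 16 (Welch–Satterthwaite, rounded down)
t* = 1.746

CI: 43.90 ± 1.746 · 4.2698 = 43.90 ± 7.46 = (36.44, 51.36)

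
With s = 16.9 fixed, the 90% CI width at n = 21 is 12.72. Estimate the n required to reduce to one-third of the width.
n ≈ 189

CI width ∝ 1/√n
To reduce width by factor 3, need √n to grow by 3 → need 3² = 9 times as many samples.

Current: n = 21, width = 12.72
New: n = 189, width ≈ 4.06

Width reduced by factor of 12.72/4.06 = 3.13.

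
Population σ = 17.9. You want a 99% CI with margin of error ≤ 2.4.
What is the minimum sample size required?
n ≥ 370

For margin E ≤ 2.4:
n ≥ (z* · σ / E)²
n ≥ (2.576 · 17.9 / 2.4)²
n ≥ 369.13

Minimum n = 370 (rounding up)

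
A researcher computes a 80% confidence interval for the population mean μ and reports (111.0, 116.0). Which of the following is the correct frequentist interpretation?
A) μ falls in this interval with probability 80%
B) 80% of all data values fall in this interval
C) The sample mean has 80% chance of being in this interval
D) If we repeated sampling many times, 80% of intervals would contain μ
D

A) Wrong — μ is fixed; the randomness lives in the interval, not in μ.
B) Wrong — a CI is about the parameter μ, not individual data values.
C) Wrong — x̄ is observed and sits in the interval by construction.
D) Correct — this is the frequentist long-run coverage interpretation.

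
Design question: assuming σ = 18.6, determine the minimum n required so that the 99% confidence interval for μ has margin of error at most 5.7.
n ≥ 71

For margin E ≤ 5.7:
n ≥ (z* · σ / E)²
n ≥ (2.576 · 18.6 / 5.7)²
n ≥ 70.66

Minimum n = 71 (rounding up)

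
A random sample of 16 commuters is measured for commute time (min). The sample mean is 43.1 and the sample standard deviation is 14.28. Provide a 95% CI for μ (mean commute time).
(35.49, 50.71)

t-interval (σ unknown):
df = n - 1 = 15
t* = 2.131 for 95% confidence

Margin of error = t* · s/√n = 2.131 · 14.28/√16 = 7.61

CI: (35.49, 50.71)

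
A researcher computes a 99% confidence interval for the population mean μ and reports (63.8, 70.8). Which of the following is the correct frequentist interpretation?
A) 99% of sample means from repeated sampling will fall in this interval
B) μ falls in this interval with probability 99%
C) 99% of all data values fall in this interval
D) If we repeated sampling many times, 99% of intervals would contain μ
D

A) Wrong — coverage applies to intervals containing μ, not to future x̄ values.
B) Wrong — μ is fixed; the randomness lives in the interval, not in μ.
C) Wrong — a CI is about the parameter μ, not individual data values.
D) Correct — this is the frequentist long-run coverage interpretation.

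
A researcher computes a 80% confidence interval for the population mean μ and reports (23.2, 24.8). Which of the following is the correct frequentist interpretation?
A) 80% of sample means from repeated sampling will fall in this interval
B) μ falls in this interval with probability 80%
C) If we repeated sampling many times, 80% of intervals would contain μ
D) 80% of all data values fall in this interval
C

A) Wrong — coverage applies to intervals containing μ, not to future x̄ values.
B) Wrong — μ is fixed; the randomness lives in the interval, not in μ.
C) Correct — this is the frequentist long-run coverage interpretation.
D) Wrong — a CI is about the parameter μ, not individual data values.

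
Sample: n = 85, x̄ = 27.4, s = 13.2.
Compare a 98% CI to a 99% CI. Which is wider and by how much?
99% CI is wider by 0.76

df = 84
98% CI: t* = 2.372, (24.00, 30.80), width = 2 · t* · s/√n = 6.79
99% CI: t* = 2.636, (23.63, 31.17), width = 2 · t* · s/√n = 7.55

The 99% CI is wider by 7.55 - 6.79 = 0.76.
Higher confidence requires a wider interval.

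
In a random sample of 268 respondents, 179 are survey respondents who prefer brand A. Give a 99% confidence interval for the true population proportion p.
(0.594, 0.742)

Proportion CI:
p̂ = 179/268 = 0.66791
SE = √(p̂(1-p̂)/n) = √(0.66791 · 0.33209 / 268) = 0.02877

z* = 2.576
Margin = z* · SE = 2.576 · 0.02877 = 0.0741

CI: 0.66791 ± 0.0741 = (0.594, 0.742)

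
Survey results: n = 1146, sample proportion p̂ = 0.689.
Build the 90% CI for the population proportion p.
(0.667, 0.711)

Proportion CI:
SE = √(p̂(1-p̂)/n) = √(0.689 · 0.311 / 1146) = 0.01367

z* = 1.645
Margin = z* · SE = 1.645 · 0.01367 = 0.0225

CI: 0.689 ± 0.0225 = (0.667, 0.711)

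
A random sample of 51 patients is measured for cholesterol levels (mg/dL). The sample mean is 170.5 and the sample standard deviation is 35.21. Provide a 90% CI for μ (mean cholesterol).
(162.24, 178.76)

t-interval (σ unknown):
df = n - 1 = 50
t* = 1.676 for 90% confidence

Margin of error = t* · s/√n = 1.676 · 35.21/√51 = 8.26

CI: (162.24, 178.76)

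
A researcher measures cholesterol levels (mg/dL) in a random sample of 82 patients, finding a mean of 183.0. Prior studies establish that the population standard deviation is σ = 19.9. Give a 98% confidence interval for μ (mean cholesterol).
(177.89, 188.11)

z-interval (σ known):
z* = 2.326 for 98% confidence

Margin of error = z* · σ/√n = 2.326 · 19.9/√82 = 5.11

CI: (183.0 - 5.11, 183.0 + 5.11) = (177.89, 188.11)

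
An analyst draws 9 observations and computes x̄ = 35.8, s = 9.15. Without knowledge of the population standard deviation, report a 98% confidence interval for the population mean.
(26.97, 44.63)

t-interval (σ unknown):
df = n - 1 = 8
t* = 2.896 for 98% confidence

Margin of error = t* · s/√n = 2.896 · 9.15/√9 = 8.83

CI: (26.97, 44.63)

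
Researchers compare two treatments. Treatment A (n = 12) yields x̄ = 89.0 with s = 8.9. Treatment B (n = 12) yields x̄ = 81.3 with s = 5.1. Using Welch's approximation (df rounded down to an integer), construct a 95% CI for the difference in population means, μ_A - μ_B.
(1.45, 13.95)

Difference: x̄₁ - x̄₂ = 7.70
SE = √(s₁²/n₁ + s₂²/n₂) = √(8.9²/12 + 5.1²/12) = 2.9611
df = 17.52 → 17 (Welch–Satterthwaite, rounded down)
t* = 2.110

CI: 7.70 ± 2.110 · 2.9611 = 7.70 ± 6.25 = (1.45, 13.95)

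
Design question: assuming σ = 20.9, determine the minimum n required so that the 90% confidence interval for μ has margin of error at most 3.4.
n ≥ 103

For margin E ≤ 3.4:
n ≥ (z* · σ / E)²
n ≥ (1.645 · 20.9 / 3.4)²
n ≥ 102.25

Minimum n = 103 (rounding up)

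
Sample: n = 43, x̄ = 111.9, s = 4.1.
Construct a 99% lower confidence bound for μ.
μ ≥ 110.39

Lower bound (one-sided):
t* = 2.418 (one-sided for 99%)
Lower bound = x̄ - t* · s/√n = 111.9 - 2.418 · 4.1/√43 = 110.39

We are 99% confident that μ ≥ 110.39.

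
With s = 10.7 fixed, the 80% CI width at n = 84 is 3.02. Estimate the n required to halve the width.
n ≈ 336

CI width ∝ 1/√n
To reduce width by factor 2, need √n to grow by 2 → need 2² = 4 times as many samples.

Current: n = 84, width = 3.02
New: n = 336, width ≈ 1.50

Width reduced by factor of 3.02/1.50 = 2.01.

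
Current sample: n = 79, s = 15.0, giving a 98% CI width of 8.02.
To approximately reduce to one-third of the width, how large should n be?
n ≈ 711

CI width ∝ 1/√n
To reduce width by factor 3, need √n to grow by 3 → need 3² = 9 times as many samples.

Current: n = 79, width = 8.02
New: n = 711, width ≈ 2.62

Width reduced by factor of 8.02/2.62 = 3.06.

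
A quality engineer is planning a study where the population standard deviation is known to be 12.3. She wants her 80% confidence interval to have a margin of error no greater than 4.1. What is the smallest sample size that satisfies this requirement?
n ≥ 15

For margin E ≤ 4.1:
n ≥ (z* · σ / E)²
n ≥ (1.282 · 12.3 / 4.1)²
n ≥ 14.79

Minimum n = 15 (rounding up)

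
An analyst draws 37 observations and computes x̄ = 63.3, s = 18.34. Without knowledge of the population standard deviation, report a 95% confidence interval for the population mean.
(57.19, 69.41)

t-interval (σ unknown):
df = n - 1 = 36
t* = 2.028 for 95% confidence

Margin of error = t* · s/√n = 2.028 · 18.34/√37 = 6.11

CI: (57.19, 69.41)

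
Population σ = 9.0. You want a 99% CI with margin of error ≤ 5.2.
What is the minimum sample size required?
n ≥ 20

For margin E ≤ 5.2:
n ≥ (z* · σ / E)²
n ≥ (2.576 · 9.0 / 5.2)²
n ≥ 19.88

Minimum n = 20 (rounding up)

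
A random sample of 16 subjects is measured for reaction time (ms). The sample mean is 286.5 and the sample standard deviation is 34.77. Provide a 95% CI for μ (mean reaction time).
(267.98, 305.02)

t-interval (σ unknown):
df = n - 1 = 15
t* = 2.131 for 95% confidence

Margin of error = t* · s/√n = 2.131 · 34.77/√16 = 18.52

CI: (267.98, 305.02)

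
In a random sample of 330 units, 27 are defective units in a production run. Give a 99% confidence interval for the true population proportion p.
(0.043, 0.121)

Proportion CI:
p̂ = 27/330 = 0.08182
SE = √(p̂(1-p̂)/n) = √(0.08182 · 0.91818 / 330) = 0.01509

z* = 2.576
Margin = z* · SE = 2.576 · 0.01509 = 0.0389

CI: 0.08182 ± 0.0389 = (0.043, 0.121)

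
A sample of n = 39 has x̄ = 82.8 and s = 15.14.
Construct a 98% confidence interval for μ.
(76.91, 88.69)

t-interval (σ unknown):
df = n - 1 = 38
t* = 2.429 for 98% confidence

Margin of error = t* · s/√n = 2.429 · 15.14/√39 = 5.89

CI: (76.91, 88.69)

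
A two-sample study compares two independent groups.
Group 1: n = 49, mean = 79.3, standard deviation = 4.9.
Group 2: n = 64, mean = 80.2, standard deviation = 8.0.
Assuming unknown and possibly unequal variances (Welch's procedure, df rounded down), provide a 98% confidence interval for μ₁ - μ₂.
(-3.78, 1.98)

Difference: x̄₁ - x̄₂ = -0.90
SE = √(s₁²/n₁ + s₂²/n₂) = √(4.9²/49 + 8.0²/64) = 1.2207
df = 106.35 → 106 (Welch–Satterthwaite, rounded down)
t* = 2.362

CI: -0.90 ± 2.362 · 1.2207 = -0.90 ± 2.88 = (-3.78, 1.98)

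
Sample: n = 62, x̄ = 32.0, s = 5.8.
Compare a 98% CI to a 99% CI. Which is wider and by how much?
99% CI is wider by 0.40

df = 61
98% CI: t* = 2.389, (30.24, 33.76), width = 2 · t* · s/√n = 3.52
99% CI: t* = 2.659, (30.04, 33.96), width = 2 · t* · s/√n = 3.92

The 99% CI is wider by 3.92 - 3.52 = 0.40.
Higher confidence requires a wider interval.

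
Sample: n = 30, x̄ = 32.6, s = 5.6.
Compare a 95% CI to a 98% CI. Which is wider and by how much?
98% CI is wider by 0.85

df = 29
95% CI: t* = 2.045, (30.51, 34.69), width = 2 · t* · s/√n = 4.18
98% CI: t* = 2.462, (30.08, 35.12), width = 2 · t* · s/√n = 5.03

The 98% CI is wider by 5.03 - 4.18 = 0.85.
Higher confidence requires a wider interval.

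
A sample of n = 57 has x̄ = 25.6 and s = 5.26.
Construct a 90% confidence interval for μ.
(24.43, 26.77)

t-interval (σ unknown):
df = n - 1 = 56
t* = 1.673 for 90% confidence

Margin of error = t* · s/√n = 1.673 · 5.26/√57 = 1.17

CI: (24.43, 26.77)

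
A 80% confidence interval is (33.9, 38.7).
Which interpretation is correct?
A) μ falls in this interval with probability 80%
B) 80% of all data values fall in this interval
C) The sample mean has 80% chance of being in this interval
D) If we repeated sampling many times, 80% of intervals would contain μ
D

A) Wrong — μ is fixed; the randomness lives in the interval, not in μ.
B) Wrong — a CI is about the parameter μ, not individual data values.
C) Wrong — x̄ is observed and sits in the interval by construction.
D) Correct — this is the frequentist long-run coverage interpretation.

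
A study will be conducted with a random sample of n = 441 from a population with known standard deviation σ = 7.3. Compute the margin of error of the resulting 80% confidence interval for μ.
Margin of error = 0.45

Margin of error = z* · σ/√n
= 1.282 · 7.3/√441
= 1.282 · 7.3/21.0000
= 0.45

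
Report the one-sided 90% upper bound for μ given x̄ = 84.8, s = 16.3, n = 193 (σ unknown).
μ ≤ 86.31

Upper bound (one-sided):
t* = 1.286 (one-sided for 90%)
Upper bound = x̄ + t* · s/√n = 84.8 + 1.286 · 16.3/√193 = 86.31

We are 90% confident that μ ≤ 86.31.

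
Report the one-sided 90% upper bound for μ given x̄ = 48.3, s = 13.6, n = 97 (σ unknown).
μ ≤ 50.08

Upper bound (one-sided):
t* = 1.290 (one-sided for 90%)
Upper bound = x̄ + t* · s/√n = 48.3 + 1.290 · 13.6/√97 = 50.08

We are 90% confident that μ ≤ 50.08.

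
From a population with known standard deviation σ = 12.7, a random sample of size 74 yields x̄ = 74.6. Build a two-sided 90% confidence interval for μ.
(72.17, 77.03)

z-interval (σ known):
z* = 1.645 for 90% confidence

Margin of error = z* · σ/√n = 1.645 · 12.7/√74 = 2.43

CI: (74.6 - 2.43, 74.6 + 2.43) = (72.17, 77.03)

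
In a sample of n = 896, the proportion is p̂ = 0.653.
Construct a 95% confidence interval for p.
(0.622, 0.684)

Proportion CI:
SE = √(p̂(1-p̂)/n) = √(0.653 · 0.347 / 896) = 0.01590

z* = 1.960
Margin = z* · SE = 1.960 · 0.01590 = 0.0312

CI: 0.653 ± 0.0312 = (0.622, 0.684)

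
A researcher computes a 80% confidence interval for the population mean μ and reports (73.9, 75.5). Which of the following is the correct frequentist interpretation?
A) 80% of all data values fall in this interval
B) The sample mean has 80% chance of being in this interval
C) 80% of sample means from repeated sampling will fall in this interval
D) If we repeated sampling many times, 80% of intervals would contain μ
D

A) Wrong — a CI is about the parameter μ, not individual data values.
B) Wrong — x̄ is observed and sits in the interval by construction.
C) Wrong — coverage applies to intervals containing μ, not to future x̄ values.
D) Correct — this is the frequentist long-run coverage interpretation.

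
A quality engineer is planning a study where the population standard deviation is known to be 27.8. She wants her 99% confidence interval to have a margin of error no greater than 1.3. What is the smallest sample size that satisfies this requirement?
n ≥ 3035

For margin E ≤ 1.3:
n ≥ (z* · σ / E)²
n ≥ (2.576 · 27.8 / 1.3)²
n ≥ 3034.55

Minimum n = 3035 (rounding up)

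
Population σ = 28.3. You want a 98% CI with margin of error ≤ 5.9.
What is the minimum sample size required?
n ≥ 125

For margin E ≤ 5.9:
n ≥ (z* · σ / E)²
n ≥ (2.326 · 28.3 / 5.9)²
n ≥ 124.48

Minimum n = 125 (rounding up)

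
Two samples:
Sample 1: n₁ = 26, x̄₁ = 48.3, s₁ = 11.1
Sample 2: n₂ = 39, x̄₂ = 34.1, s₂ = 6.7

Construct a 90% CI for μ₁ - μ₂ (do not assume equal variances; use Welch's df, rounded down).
(10.11, 18.29)

Difference: x̄₁ - x̄₂ = 14.20
SE = √(s₁²/n₁ + s₂²/n₂) = √(11.1²/26 + 6.7²/39) = 2.4269
df = 37.18 → 37 (Welch–Satterthwaite, rounded down)
t* = 1.687

CI: 14.20 ± 1.687 · 2.4269 = 14.20 ± 4.09 = (10.11, 18.29)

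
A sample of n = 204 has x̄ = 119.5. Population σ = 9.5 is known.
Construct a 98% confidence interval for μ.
(117.95, 121.05)

z-interval (σ known):
z* = 2.326 for 98% confidence

Margin of error = z* · σ/√n = 2.326 · 9.5/√204 = 1.55

CI: (119.5 - 1.55, 119.5 + 1.55) = (117.95, 121.05)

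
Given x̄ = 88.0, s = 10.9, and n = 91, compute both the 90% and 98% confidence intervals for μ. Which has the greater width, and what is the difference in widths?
98% CI is wider by 1.61

df = 90
90% CI: t* = 1.662, (86.10, 89.90), width = 2 · t* · s/√n = 3.80
98% CI: t* = 2.368, (85.29, 90.71), width = 2 · t* · s/√n = 5.41

The 98% CI is wider by 5.41 - 3.80 = 1.61.
Higher confidence requires a wider interval.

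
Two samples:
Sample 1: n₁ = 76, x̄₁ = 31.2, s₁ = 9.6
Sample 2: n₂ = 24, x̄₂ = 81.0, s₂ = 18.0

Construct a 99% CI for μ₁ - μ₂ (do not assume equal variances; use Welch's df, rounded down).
(-60.43, -39.17)

Difference: x̄₁ - x̄₂ = -49.80
SE = √(s₁²/n₁ + s₂²/n₂) = √(9.6²/76 + 18.0²/24) = 3.8357
df = 27.25 → 27 (Welch–Satterthwaite, rounded down)
t* = 2.771

CI: -49.80 ± 2.771 · 3.8357 = -49.80 ± 10.63 = (-60.43, -39.17)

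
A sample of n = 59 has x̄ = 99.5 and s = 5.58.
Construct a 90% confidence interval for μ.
(98.29, 100.71)

t-interval (σ unknown):
df = n - 1 = 58
t* = 1.672 for 90% confidence

Margin of error = t* · s/√n = 1.672 · 5.58/√59 = 1.21

CI: (98.29, 100.71)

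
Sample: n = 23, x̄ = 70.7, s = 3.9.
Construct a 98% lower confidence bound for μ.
μ ≥ 68.92

Lower bound (one-sided):
t* = 2.183 (one-sided for 98%)
Lower bound = x̄ - t* · s/√n = 70.7 - 2.183 · 3.9/√23 = 68.92

We are 98% confident that μ ≥ 68.92.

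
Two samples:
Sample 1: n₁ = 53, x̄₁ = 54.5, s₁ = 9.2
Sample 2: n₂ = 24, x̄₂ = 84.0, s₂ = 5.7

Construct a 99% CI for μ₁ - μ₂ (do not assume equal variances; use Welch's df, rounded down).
(-34.05, -24.95)

Difference: x̄₁ - x̄₂ = -29.50
SE = √(s₁²/n₁ + s₂²/n₂) = √(9.2²/53 + 5.7²/24) = 1.7178
df = 67.64 → 67 (Welch–Satterthwaite, rounded down)
t* = 2.651

CI: -29.50 ± 2.651 · 1.7178 = -29.50 ± 4.55 = (-34.05, -24.95)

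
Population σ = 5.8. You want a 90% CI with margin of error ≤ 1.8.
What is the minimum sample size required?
n ≥ 29

For margin E ≤ 1.8:
n ≥ (z* · σ / E)²
n ≥ (1.645 · 5.8 / 1.8)²
n ≥ 28.10

Minimum n = 29 (rounding up)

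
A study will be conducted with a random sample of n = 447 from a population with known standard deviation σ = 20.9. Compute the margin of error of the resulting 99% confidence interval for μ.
Margin of error = 2.55

Margin of error = z* · σ/√n
= 2.576 · 20.9/√447
= 2.576 · 20.9/21.1424
= 2.55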